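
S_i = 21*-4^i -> [21, -84, 336, -1344, 5376]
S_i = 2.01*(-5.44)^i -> [2.01, -10.93, 59.48, -323.59, 1760.32]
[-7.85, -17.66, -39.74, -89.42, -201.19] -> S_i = -7.85*2.25^i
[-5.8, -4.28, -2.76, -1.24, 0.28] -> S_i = -5.80 + 1.52*i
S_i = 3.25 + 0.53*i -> [3.25, 3.78, 4.31, 4.84, 5.37]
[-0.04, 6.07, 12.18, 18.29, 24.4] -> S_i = -0.04 + 6.11*i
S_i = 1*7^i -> [1, 7, 49, 343, 2401]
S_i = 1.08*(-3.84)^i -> [1.08, -4.15, 15.93, -61.15, 234.83]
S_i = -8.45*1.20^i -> [-8.45, -10.14, -12.17, -14.6, -17.52]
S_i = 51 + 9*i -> [51, 60, 69, 78, 87]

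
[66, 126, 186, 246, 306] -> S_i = 66 + 60*i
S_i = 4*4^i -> [4, 16, 64, 256, 1024]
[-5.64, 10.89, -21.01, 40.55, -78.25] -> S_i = -5.64*(-1.93)^i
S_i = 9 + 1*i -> [9, 10, 11, 12, 13]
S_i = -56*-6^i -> [-56, 336, -2016, 12096, -72576]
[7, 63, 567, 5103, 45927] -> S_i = 7*9^i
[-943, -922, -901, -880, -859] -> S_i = -943 + 21*i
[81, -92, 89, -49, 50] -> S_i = Random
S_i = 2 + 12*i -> [2, 14, 26, 38, 50]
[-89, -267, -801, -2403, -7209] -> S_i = -89*3^i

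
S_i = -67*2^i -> [-67, -134, -268, -536, -1072]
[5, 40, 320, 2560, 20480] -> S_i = 5*8^i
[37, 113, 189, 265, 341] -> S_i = 37 + 76*i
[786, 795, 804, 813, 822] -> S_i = 786 + 9*i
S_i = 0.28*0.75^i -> [0.28, 0.21, 0.16, 0.12, 0.09]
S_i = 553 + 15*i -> [553, 568, 583, 598, 613]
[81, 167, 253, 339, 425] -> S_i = 81 + 86*i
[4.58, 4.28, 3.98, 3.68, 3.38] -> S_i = 4.58 + -0.30*i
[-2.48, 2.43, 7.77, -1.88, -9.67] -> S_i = Random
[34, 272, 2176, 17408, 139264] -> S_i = 34*8^i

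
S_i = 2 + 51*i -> [2, 53, 104, 155, 206]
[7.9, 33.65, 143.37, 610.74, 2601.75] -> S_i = 7.90*4.26^i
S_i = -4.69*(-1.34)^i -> [-4.69, 6.28, -8.42, 11.28, -15.12]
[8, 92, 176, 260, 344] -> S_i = 8 + 84*i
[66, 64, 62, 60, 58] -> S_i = 66 + -2*i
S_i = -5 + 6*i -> [-5, 1, 7, 13, 19]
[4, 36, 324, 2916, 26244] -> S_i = 4*9^i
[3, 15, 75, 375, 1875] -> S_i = 3*5^i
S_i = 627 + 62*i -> [627, 689, 751, 813, 875]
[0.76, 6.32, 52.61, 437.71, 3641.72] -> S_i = 0.76*8.32^i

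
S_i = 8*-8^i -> [8, -64, 512, -4096, 32768]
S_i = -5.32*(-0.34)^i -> [-5.32, 1.81, -0.61, 0.21, -0.07]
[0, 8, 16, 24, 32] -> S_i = 0 + 8*i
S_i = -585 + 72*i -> [-585, -513, -441, -369, -297]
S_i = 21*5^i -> [21, 105, 525, 2625, 13125]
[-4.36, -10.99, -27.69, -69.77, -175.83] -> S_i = -4.36*2.52^i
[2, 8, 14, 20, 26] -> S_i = 2 + 6*i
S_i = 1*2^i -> [1, 2, 4, 8, 16]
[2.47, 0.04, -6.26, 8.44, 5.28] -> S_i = Random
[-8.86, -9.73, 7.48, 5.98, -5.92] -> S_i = Random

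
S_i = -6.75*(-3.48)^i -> [-6.75, 23.49, -81.75, 284.47, -989.97]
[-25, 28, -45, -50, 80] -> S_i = Random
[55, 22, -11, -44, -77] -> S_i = 55 + -33*i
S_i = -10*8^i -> [-10, -80, -640, -5120, -40960]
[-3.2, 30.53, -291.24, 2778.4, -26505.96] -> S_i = -3.20*(-9.54)^i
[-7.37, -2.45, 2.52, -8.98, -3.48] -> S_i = Random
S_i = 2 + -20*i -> [2, -18, -38, -58, -78]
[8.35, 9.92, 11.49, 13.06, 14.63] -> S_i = 8.35 + 1.57*i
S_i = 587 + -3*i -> [587, 584, 581, 578, 575]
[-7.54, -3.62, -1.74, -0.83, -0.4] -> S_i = -7.54*0.48^i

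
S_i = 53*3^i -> [53, 159, 477, 1431, 4293]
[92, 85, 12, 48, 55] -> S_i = Random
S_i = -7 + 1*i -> [-7, -6, -5, -4, -3]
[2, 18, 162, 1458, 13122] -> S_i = 2*9^i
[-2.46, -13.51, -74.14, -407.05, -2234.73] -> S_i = -2.46*5.49^i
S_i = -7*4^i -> [-7, -28, -112, -448, -1792]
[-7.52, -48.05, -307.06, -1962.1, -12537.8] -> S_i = -7.52*6.39^i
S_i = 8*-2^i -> [8, -16, 32, -64, 128]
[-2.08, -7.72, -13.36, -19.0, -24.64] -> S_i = -2.08 + -5.64*i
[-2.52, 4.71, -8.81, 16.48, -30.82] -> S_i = -2.52*(-1.87)^i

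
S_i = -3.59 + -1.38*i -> [-3.59, -4.97, -6.35, -7.73, -9.11]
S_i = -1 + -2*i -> [-1, -3, -5, -7, -9]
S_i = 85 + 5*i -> [85, 90, 95, 100, 105]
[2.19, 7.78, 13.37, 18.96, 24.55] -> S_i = 2.19 + 5.59*i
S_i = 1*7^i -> [1, 7, 49, 343, 2401]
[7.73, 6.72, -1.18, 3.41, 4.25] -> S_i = Random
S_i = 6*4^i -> [6, 24, 96, 384, 1536]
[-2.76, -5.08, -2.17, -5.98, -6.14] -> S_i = Random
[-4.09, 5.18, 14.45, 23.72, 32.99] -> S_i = -4.09 + 9.27*i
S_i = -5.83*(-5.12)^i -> [-5.83, 29.85, -152.83, 782.49, -4006.35]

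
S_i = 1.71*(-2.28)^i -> [1.71, -3.9, 8.89, -20.27, 46.21]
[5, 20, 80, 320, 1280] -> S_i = 5*4^i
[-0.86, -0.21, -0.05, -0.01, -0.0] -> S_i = -0.86*0.24^i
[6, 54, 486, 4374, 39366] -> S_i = 6*9^i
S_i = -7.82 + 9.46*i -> [-7.82, 1.64, 11.1, 20.56, 30.02]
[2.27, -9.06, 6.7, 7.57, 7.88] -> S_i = Random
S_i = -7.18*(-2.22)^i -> [-7.18, 15.94, -35.39, 78.56, -174.4]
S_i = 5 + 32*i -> [5, 37, 69, 101, 133]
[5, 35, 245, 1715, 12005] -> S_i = 5*7^i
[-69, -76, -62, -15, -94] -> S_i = Random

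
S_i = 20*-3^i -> [20, -60, 180, -540, 1620]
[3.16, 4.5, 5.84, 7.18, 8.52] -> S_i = 3.16 + 1.34*i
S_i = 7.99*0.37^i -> [7.99, 2.96, 1.09, 0.4, 0.15]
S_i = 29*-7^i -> [29, -203, 1421, -9947, 69629]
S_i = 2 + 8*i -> [2, 10, 18, 26, 34]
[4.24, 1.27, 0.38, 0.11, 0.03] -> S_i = 4.24*0.30^i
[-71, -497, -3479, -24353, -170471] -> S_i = -71*7^i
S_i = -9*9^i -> [-9, -81, -729, -6561, -59049]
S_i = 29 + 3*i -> [29, 32, 35, 38, 41]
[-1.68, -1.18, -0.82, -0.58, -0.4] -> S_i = -1.68*0.70^i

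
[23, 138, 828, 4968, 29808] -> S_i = 23*6^i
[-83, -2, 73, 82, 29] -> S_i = Random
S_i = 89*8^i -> [89, 712, 5696, 45568, 364544]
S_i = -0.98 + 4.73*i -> [-0.98, 3.75, 8.48, 13.21, 17.94]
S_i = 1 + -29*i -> [1, -28, -57, -86, -115]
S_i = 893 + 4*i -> [893, 897, 901, 905, 909]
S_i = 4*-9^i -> [4, -36, 324, -2916, 26244]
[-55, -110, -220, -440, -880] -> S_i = -55*2^i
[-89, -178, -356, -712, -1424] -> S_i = -89*2^i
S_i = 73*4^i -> [73, 292, 1168, 4672, 18688]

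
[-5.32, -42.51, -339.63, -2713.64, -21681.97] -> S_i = -5.32*7.99^i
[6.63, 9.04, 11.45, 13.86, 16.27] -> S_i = 6.63 + 2.41*i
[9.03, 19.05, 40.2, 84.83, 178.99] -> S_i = 9.03*2.11^i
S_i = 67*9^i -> [67, 603, 5427, 48843, 439587]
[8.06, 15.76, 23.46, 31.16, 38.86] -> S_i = 8.06 + 7.70*i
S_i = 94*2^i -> [94, 188, 376, 752, 1504]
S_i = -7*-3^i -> [-7, 21, -63, 189, -567]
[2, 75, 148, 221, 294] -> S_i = 2 + 73*i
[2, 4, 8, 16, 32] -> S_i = 2*2^i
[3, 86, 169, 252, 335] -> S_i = 3 + 83*i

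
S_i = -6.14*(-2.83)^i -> [-6.14, 17.38, -49.17, 139.16, -393.83]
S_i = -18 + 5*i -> [-18, -13, -8, -3, 2]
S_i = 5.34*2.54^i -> [5.34, 13.56, 34.45, 87.51, 222.27]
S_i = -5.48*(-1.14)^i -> [-5.48, 6.25, -7.12, 8.12, -9.26]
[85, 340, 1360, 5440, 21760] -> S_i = 85*4^i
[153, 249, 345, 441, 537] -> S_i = 153 + 96*i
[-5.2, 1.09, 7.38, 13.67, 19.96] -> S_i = -5.20 + 6.29*i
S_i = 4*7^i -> [4, 28, 196, 1372, 9604]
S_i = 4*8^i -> [4, 32, 256, 2048, 16384]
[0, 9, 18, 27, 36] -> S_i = 0 + 9*i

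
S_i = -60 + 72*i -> [-60, 12, 84, 156, 228]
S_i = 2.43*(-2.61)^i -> [2.43, -6.34, 16.55, -43.2, 112.76]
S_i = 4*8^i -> [4, 32, 256, 2048, 16384]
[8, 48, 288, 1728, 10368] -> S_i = 8*6^i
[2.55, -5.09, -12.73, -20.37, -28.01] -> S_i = 2.55 + -7.64*i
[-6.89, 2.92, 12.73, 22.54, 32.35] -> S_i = -6.89 + 9.81*i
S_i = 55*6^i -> [55, 330, 1980, 11880, 71280]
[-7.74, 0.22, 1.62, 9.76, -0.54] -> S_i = Random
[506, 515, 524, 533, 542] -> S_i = 506 + 9*i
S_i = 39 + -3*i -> [39, 36, 33, 30, 27]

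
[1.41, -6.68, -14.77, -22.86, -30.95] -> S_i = 1.41 + -8.09*i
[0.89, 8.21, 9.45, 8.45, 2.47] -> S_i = Random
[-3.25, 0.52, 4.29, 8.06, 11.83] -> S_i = -3.25 + 3.77*i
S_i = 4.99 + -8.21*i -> [4.99, -3.22, -11.43, -19.64, -27.85]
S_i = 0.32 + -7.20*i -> [0.32, -6.88, -14.08, -21.28, -28.48]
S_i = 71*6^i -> [71, 426, 2556, 15336, 92016]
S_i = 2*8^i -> [2, 16, 128, 1024, 8192]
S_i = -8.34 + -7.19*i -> [-8.34, -15.53, -22.72, -29.91, -37.1]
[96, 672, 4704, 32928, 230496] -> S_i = 96*7^i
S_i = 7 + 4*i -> [7, 11, 15, 19, 23]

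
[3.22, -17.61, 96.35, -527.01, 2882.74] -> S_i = 3.22*(-5.47)^i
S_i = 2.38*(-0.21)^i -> [2.38, -0.5, 0.1, -0.02, 0.0]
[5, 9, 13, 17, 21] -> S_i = 5 + 4*i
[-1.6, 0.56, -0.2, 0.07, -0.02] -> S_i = -1.60*(-0.35)^i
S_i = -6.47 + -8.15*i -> [-6.47, -14.62, -22.77, -30.92, -39.07]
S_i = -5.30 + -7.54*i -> [-5.3, -12.84, -20.38, -27.92, -35.46]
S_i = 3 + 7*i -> [3, 10, 17, 24, 31]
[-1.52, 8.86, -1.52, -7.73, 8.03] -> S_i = Random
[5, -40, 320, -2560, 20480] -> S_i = 5*-8^i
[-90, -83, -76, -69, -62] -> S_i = -90 + 7*i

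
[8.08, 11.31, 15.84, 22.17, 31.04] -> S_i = 8.08*1.40^i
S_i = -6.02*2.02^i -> [-6.02, -12.16, -24.56, -49.62, -100.23]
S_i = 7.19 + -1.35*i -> [7.19, 5.84, 4.49, 3.14, 1.79]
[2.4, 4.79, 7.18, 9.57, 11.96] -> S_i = 2.40 + 2.39*i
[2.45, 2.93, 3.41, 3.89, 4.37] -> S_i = 2.45 + 0.48*i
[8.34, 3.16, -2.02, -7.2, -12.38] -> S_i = 8.34 + -5.18*i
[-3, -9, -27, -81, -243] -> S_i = -3*3^i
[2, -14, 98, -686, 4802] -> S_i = 2*-7^i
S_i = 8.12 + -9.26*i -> [8.12, -1.14, -10.4, -19.66, -28.92]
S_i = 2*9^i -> [2, 18, 162, 1458, 13122]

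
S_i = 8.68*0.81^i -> [8.68, 7.03, 5.69, 4.61, 3.74]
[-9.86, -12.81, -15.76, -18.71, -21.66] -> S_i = -9.86 + -2.95*i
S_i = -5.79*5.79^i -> [-5.79, -33.52, -194.1, -1123.87, -6507.18]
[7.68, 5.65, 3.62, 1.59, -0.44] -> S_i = 7.68 + -2.03*i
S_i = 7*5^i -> [7, 35, 175, 875, 4375]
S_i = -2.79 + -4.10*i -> [-2.79, -6.89, -10.99, -15.09, -19.19]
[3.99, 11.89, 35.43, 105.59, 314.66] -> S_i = 3.99*2.98^i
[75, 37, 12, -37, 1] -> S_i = Random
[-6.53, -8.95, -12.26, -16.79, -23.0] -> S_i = -6.53*1.37^i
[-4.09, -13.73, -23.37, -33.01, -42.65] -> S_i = -4.09 + -9.64*i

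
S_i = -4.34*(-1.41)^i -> [-4.34, 6.12, -8.63, 12.17, -17.15]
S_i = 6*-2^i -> [6, -12, 24, -48, 96]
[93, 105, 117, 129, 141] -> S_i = 93 + 12*i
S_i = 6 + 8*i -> [6, 14, 22, 30, 38]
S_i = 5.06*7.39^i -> [5.06, 37.39, 276.34, 2042.13, 15091.36]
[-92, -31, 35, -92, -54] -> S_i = Random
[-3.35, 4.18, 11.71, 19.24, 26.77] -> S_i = -3.35 + 7.53*i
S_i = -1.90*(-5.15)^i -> [-1.9, 9.78, -50.39, 259.52, -1336.54]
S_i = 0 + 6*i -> [0, 6, 12, 18, 24]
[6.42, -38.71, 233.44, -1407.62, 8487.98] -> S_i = 6.42*(-6.03)^i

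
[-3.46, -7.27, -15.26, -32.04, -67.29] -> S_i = -3.46*2.10^i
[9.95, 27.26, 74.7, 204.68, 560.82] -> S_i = 9.95*2.74^i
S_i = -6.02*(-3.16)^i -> [-6.02, 19.02, -60.11, 189.96, -600.27]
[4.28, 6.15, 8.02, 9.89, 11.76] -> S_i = 4.28 + 1.87*i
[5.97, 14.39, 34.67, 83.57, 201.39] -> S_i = 5.97*2.41^i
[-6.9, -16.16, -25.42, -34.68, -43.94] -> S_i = -6.90 + -9.26*i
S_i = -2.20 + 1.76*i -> [-2.2, -0.44, 1.32, 3.08, 4.84]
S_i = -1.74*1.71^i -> [-1.74, -2.98, -5.09, -8.7, -14.88]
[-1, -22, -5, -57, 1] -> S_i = Random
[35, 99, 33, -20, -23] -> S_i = Random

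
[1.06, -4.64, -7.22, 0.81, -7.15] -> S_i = Random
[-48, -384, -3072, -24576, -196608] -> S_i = -48*8^i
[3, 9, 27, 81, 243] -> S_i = 3*3^i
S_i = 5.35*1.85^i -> [5.35, 9.9, 18.31, 33.87, 62.67]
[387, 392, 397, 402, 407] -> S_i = 387 + 5*i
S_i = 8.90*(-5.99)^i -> [8.9, -53.31, 319.33, -1912.8, 11457.7]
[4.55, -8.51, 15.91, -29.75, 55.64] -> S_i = 4.55*(-1.87)^i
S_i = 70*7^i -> [70, 490, 3430, 24010, 168070]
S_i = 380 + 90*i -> [380, 470, 560, 650, 740]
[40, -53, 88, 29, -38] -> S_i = Random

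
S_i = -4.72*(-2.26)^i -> [-4.72, 10.67, -24.11, 54.48, -123.13]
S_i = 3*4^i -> [3, 12, 48, 192, 768]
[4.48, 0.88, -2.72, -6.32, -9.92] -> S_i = 4.48 + -3.60*i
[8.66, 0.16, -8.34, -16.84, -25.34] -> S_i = 8.66 + -8.50*i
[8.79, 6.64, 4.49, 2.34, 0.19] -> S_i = 8.79 + -2.15*i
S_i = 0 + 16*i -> [0, 16, 32, 48, 64]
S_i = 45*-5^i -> [45, -225, 1125, -5625, 28125]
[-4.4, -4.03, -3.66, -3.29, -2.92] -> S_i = -4.40 + 0.37*i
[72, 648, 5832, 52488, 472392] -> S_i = 72*9^i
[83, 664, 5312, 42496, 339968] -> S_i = 83*8^i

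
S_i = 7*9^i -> [7, 63, 567, 5103, 45927]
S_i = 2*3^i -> [2, 6, 18, 54, 162]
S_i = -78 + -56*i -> [-78, -134, -190, -246, -302]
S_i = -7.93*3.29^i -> [-7.93, -26.09, -85.84, -282.4, -929.09]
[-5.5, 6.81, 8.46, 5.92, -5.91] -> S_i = Random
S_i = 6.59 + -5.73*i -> [6.59, 0.86, -4.87, -10.6, -16.33]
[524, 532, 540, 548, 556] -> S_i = 524 + 8*i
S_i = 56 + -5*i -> [56, 51, 46, 41, 36]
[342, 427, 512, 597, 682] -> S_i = 342 + 85*i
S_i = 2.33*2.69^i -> [2.33, 6.27, 16.86, 45.35, 122.0]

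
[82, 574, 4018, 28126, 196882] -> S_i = 82*7^i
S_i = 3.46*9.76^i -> [3.46, 33.77, 329.59, 3216.81, 31396.08]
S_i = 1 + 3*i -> [1, 4, 7, 10, 13]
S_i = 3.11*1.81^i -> [3.11, 5.63, 10.19, 18.44, 33.38]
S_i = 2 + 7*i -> [2, 9, 16, 23, 30]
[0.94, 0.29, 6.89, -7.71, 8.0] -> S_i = Random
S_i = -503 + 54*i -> [-503, -449, -395, -341, -287]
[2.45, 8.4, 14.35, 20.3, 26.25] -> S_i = 2.45 + 5.95*i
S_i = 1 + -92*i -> [1, -91, -183, -275, -367]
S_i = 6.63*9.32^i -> [6.63, 61.79, 575.9, 5367.37, 50023.86]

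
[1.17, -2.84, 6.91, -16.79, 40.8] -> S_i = 1.17*(-2.43)^i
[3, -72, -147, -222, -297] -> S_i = 3 + -75*i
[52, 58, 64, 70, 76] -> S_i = 52 + 6*i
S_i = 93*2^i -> [93, 186, 372, 744, 1488]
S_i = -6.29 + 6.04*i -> [-6.29, -0.25, 5.79, 11.83, 17.87]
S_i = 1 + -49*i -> [1, -48, -97, -146, -195]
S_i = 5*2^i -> [5, 10, 20, 40, 80]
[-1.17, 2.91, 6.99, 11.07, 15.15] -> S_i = -1.17 + 4.08*i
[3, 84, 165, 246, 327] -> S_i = 3 + 81*i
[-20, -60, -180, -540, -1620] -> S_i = -20*3^i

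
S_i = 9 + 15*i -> [9, 24, 39, 54, 69]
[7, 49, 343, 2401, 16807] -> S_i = 7*7^i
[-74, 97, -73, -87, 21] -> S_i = Random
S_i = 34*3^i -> [34, 102, 306, 918, 2754]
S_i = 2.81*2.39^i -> [2.81, 6.72, 16.05, 38.36, 91.68]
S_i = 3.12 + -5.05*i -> [3.12, -1.93, -6.98, -12.03, -17.08]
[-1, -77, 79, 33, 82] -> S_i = Random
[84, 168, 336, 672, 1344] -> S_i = 84*2^i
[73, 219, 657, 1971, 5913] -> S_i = 73*3^i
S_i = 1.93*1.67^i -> [1.93, 3.22, 5.38, 8.99, 15.01]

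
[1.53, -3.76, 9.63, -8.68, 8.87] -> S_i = Random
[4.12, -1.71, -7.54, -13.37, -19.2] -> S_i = 4.12 + -5.83*i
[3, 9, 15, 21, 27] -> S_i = 3 + 6*i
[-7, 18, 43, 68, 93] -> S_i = -7 + 25*i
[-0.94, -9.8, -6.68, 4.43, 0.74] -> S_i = Random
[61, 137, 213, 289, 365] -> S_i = 61 + 76*i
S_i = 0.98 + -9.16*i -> [0.98, -8.18, -17.34, -26.5, -35.66]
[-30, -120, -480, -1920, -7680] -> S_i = -30*4^i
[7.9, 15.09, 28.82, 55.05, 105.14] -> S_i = 7.90*1.91^i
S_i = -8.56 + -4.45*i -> [-8.56, -13.01, -17.46, -21.91, -26.36]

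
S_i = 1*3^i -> [1, 3, 9, 27, 81]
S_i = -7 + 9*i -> [-7, 2, 11, 20, 29]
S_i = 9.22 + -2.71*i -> [9.22, 6.51, 3.8, 1.09, -1.62]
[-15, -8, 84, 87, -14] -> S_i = Random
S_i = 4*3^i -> [4, 12, 36, 108, 324]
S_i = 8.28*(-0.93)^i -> [8.28, -7.7, 7.16, -6.66, 6.19]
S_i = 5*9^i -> [5, 45, 405, 3645, 32805]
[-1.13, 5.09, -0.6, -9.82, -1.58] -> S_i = Random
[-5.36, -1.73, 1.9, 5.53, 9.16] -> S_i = -5.36 + 3.63*i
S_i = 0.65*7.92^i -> [0.65, 5.15, 40.77, 322.92, 2557.49]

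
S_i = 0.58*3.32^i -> [0.58, 1.93, 6.39, 21.22, 70.47]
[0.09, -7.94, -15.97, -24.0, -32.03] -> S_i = 0.09 + -8.03*i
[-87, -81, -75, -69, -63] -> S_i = -87 + 6*i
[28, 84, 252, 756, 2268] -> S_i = 28*3^i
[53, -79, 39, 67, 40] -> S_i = Random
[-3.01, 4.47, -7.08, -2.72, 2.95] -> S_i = Random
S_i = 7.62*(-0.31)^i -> [7.62, -2.36, 0.73, -0.23, 0.07]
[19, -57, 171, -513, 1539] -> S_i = 19*-3^i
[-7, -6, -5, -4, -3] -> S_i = -7 + 1*i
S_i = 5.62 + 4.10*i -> [5.62, 9.72, 13.82, 17.92, 22.02]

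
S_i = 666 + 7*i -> [666, 673, 680, 687, 694]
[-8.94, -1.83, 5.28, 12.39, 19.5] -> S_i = -8.94 + 7.11*i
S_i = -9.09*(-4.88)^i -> [-9.09, 44.36, -216.47, 1056.39, -5155.17]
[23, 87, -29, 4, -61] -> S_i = Random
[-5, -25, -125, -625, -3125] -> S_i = -5*5^i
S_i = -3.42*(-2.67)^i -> [-3.42, 9.13, -24.38, 65.1, -173.81]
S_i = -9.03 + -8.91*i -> [-9.03, -17.94, -26.85, -35.76, -44.67]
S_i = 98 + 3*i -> [98, 101, 104, 107, 110]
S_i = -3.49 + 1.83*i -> [-3.49, -1.66, 0.17, 2.0, 3.83]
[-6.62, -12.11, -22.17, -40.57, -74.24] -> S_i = -6.62*1.83^i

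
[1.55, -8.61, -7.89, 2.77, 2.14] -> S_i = Random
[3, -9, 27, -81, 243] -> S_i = 3*-3^i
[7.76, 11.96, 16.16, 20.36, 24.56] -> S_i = 7.76 + 4.20*i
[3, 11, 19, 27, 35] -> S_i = 3 + 8*i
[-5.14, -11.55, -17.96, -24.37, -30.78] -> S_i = -5.14 + -6.41*i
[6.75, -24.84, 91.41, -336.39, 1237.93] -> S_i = 6.75*(-3.68)^i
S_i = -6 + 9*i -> [-6, 3, 12, 21, 30]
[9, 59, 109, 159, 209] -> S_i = 9 + 50*i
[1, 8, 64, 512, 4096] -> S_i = 1*8^i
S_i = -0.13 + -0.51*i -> [-0.13, -0.64, -1.15, -1.66, -2.17]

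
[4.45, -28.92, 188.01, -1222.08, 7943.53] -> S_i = 4.45*(-6.50)^i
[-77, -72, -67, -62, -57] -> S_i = -77 + 5*i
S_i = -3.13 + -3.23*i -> [-3.13, -6.36, -9.59, -12.82, -16.05]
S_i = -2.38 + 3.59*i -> [-2.38, 1.21, 4.8, 8.39, 11.98]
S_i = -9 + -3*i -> [-9, -12, -15, -18, -21]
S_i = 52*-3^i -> [52, -156, 468, -1404, 4212]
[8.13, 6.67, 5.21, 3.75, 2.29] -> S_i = 8.13 + -1.46*i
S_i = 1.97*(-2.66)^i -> [1.97, -5.24, 13.94, -37.08, 98.63]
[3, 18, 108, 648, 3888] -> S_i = 3*6^i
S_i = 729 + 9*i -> [729, 738, 747, 756, 765]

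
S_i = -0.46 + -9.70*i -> [-0.46, -10.16, -19.86, -29.56, -39.26]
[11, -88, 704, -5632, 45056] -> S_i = 11*-8^i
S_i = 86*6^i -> [86, 516, 3096, 18576, 111456]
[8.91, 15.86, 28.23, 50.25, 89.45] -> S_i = 8.91*1.78^i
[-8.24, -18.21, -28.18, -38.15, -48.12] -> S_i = -8.24 + -9.97*i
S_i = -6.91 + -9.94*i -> [-6.91, -16.85, -26.79, -36.73, -46.67]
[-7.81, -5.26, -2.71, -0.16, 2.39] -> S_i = -7.81 + 2.55*i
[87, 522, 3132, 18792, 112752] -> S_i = 87*6^i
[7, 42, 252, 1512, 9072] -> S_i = 7*6^i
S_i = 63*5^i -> [63, 315, 1575, 7875, 39375]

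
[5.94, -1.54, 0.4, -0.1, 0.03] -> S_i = 5.94*(-0.26)^i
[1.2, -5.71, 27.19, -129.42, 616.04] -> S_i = 1.20*(-4.76)^i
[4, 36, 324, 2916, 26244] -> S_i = 4*9^i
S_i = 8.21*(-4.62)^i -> [8.21, -37.93, 175.24, -809.6, 3740.34]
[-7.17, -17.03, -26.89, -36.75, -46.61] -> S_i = -7.17 + -9.86*i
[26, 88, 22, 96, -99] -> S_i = Random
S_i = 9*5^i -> [9, 45, 225, 1125, 5625]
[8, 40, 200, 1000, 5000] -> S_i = 8*5^i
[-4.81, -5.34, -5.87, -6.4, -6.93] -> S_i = -4.81 + -0.53*i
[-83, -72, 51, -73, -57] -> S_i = Random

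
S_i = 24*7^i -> [24, 168, 1176, 8232, 57624]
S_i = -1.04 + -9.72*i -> [-1.04, -10.76, -20.48, -30.2, -39.92]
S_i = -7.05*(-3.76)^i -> [-7.05, 26.51, -99.67, 374.76, -1409.1]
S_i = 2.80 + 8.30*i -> [2.8, 11.1, 19.4, 27.7, 36.0]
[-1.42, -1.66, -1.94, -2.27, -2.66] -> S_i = -1.42*1.17^i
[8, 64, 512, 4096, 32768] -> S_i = 8*8^i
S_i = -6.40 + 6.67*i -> [-6.4, 0.27, 6.94, 13.61, 20.28]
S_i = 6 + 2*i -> [6, 8, 10, 12, 14]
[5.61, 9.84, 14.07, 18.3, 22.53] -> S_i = 5.61 + 4.23*i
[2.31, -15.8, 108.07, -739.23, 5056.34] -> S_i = 2.31*(-6.84)^i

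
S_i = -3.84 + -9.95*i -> [-3.84, -13.79, -23.74, -33.69, -43.64]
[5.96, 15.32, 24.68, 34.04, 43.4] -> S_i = 5.96 + 9.36*i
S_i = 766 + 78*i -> [766, 844, 922, 1000, 1078]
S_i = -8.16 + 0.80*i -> [-8.16, -7.36, -6.56, -5.76, -4.96]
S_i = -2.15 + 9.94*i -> [-2.15, 7.79, 17.73, 27.67, 37.61]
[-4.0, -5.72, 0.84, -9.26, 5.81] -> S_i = Random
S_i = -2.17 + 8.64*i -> [-2.17, 6.47, 15.11, 23.75, 32.39]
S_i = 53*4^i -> [53, 212, 848, 3392, 13568]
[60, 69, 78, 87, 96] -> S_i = 60 + 9*i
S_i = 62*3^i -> [62, 186, 558, 1674, 5022]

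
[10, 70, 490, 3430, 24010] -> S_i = 10*7^i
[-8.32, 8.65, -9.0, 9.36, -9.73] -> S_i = -8.32*(-1.04)^i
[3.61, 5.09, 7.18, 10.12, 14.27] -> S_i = 3.61*1.41^i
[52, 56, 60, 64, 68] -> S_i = 52 + 4*i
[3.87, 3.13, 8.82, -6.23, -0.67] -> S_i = Random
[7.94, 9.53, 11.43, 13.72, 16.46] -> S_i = 7.94*1.20^i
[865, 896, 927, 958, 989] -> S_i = 865 + 31*i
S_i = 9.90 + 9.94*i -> [9.9, 19.84, 29.78, 39.72, 49.66]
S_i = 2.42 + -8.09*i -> [2.42, -5.67, -13.76, -21.85, -29.94]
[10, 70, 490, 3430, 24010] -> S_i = 10*7^i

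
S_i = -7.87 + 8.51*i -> [-7.87, 0.64, 9.15, 17.66, 26.17]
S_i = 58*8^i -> [58, 464, 3712, 29696, 237568]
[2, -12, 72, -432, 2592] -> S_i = 2*-6^i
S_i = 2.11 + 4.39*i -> [2.11, 6.5, 10.89, 15.28, 19.67]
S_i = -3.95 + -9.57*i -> [-3.95, -13.52, -23.09, -32.66, -42.23]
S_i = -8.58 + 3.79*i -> [-8.58, -4.79, -1.0, 2.79, 6.58]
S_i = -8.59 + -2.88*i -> [-8.59, -11.47, -14.35, -17.23, -20.11]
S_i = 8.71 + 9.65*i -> [8.71, 18.36, 28.01, 37.66, 47.31]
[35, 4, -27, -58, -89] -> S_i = 35 + -31*i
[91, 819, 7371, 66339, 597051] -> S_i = 91*9^i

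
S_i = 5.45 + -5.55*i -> [5.45, -0.1, -5.65, -11.2, -16.75]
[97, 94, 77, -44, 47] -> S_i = Random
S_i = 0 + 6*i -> [0, 6, 12, 18, 24]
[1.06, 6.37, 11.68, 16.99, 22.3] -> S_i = 1.06 + 5.31*i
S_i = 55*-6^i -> [55, -330, 1980, -11880, 71280]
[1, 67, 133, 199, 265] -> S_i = 1 + 66*i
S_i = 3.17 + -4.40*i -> [3.17, -1.23, -5.63, -10.03, -14.43]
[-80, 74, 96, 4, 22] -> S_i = Random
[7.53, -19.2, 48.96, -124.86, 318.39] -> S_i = 7.53*(-2.55)^i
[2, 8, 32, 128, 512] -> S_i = 2*4^i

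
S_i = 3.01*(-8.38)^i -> [3.01, -25.22, 211.38, -1771.33, 14843.71]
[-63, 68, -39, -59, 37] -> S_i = Random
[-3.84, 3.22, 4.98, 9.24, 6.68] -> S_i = Random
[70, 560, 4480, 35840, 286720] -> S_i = 70*8^i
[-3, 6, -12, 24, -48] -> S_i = -3*-2^i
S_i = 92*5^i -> [92, 460, 2300, 11500, 57500]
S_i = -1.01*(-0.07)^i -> [-1.01, 0.07, -0.0, 0.0, -0.0]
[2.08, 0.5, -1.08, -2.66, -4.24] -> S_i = 2.08 + -1.58*i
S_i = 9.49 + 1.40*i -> [9.49, 10.89, 12.29, 13.69, 15.09]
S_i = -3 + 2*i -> [-3, -1, 1, 3, 5]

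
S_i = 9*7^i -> [9, 63, 441, 3087, 21609]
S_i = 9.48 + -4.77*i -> [9.48, 4.71, -0.06, -4.83, -9.6]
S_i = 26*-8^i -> [26, -208, 1664, -13312, 106496]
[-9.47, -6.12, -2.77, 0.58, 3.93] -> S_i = -9.47 + 3.35*i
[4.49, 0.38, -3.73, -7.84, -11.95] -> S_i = 4.49 + -4.11*i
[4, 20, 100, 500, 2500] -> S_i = 4*5^i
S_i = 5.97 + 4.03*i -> [5.97, 10.0, 14.03, 18.06, 22.09]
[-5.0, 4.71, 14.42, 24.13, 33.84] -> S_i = -5.00 + 9.71*i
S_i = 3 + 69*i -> [3, 72, 141, 210, 279]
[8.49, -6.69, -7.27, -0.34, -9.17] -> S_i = Random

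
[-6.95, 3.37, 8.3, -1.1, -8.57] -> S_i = Random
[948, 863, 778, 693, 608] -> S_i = 948 + -85*i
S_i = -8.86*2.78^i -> [-8.86, -24.63, -68.47, -190.36, -529.19]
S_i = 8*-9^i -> [8, -72, 648, -5832, 52488]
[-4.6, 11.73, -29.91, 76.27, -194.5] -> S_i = -4.60*(-2.55)^i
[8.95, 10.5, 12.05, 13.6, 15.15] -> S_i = 8.95 + 1.55*i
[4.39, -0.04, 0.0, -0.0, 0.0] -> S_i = 4.39*(-0.01)^i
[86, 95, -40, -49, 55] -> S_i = Random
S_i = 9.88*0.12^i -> [9.88, 1.19, 0.14, 0.02, 0.0]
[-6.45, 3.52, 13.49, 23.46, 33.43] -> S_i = -6.45 + 9.97*i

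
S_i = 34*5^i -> [34, 170, 850, 4250, 21250]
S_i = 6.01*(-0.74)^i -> [6.01, -4.45, 3.29, -2.44, 1.8]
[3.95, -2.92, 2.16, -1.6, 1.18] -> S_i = 3.95*(-0.74)^i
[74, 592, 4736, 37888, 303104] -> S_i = 74*8^i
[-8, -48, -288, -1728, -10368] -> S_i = -8*6^i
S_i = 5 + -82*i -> [5, -77, -159, -241, -323]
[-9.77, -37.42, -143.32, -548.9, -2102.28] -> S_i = -9.77*3.83^i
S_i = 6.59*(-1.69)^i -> [6.59, -11.14, 18.82, -31.81, 53.76]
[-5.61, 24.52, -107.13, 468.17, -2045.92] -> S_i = -5.61*(-4.37)^i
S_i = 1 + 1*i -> [1, 2, 3, 4, 5]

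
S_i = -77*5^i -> [-77, -385, -1925, -9625, -48125]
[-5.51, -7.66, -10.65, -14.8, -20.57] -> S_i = -5.51*1.39^i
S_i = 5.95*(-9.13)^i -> [5.95, -54.32, 495.97, -4528.24, 41342.82]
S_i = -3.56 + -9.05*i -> [-3.56, -12.61, -21.66, -30.71, -39.76]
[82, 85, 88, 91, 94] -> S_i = 82 + 3*i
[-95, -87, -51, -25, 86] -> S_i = Random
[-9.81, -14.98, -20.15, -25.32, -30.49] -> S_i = -9.81 + -5.17*i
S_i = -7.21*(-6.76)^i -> [-7.21, 48.74, -329.48, 2227.28, -15056.43]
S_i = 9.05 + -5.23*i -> [9.05, 3.82, -1.41, -6.64, -11.87]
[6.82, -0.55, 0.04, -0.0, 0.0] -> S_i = 6.82*(-0.08)^i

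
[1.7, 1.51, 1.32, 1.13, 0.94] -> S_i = 1.70 + -0.19*i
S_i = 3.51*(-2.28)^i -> [3.51, -8.0, 18.25, -41.6, 94.85]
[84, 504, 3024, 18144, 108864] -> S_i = 84*6^i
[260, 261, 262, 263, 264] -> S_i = 260 + 1*i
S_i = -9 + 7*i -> [-9, -2, 5, 12, 19]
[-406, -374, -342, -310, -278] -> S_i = -406 + 32*i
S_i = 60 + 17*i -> [60, 77, 94, 111, 128]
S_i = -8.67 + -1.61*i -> [-8.67, -10.28, -11.89, -13.5, -15.11]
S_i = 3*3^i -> [3, 9, 27, 81, 243]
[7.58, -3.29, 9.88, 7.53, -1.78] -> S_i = Random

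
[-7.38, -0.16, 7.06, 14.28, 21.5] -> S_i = -7.38 + 7.22*i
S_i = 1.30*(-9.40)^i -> [1.3, -12.22, 114.87, -1079.76, 10149.74]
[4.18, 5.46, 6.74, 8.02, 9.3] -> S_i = 4.18 + 1.28*i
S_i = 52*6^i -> [52, 312, 1872, 11232, 67392]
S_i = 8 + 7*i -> [8, 15, 22, 29, 36]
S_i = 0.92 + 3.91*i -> [0.92, 4.83, 8.74, 12.65, 16.56]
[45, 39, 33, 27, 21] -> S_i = 45 + -6*i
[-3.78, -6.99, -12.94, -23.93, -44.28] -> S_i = -3.78*1.85^i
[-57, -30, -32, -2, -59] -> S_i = Random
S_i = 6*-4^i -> [6, -24, 96, -384, 1536]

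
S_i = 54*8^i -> [54, 432, 3456, 27648, 221184]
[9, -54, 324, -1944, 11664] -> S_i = 9*-6^i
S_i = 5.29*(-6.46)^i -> [5.29, -34.17, 220.76, -1426.11, 9212.67]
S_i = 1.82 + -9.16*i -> [1.82, -7.34, -16.5, -25.66, -34.82]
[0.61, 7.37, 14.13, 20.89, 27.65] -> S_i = 0.61 + 6.76*i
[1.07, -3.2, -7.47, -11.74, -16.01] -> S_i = 1.07 + -4.27*i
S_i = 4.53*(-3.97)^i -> [4.53, -17.98, 71.4, -283.45, 1125.28]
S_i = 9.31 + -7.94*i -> [9.31, 1.37, -6.57, -14.51, -22.45]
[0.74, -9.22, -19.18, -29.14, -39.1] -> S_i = 0.74 + -9.96*i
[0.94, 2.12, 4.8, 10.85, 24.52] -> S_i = 0.94*2.26^i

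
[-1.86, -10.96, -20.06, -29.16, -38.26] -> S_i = -1.86 + -9.10*i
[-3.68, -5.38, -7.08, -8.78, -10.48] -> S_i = -3.68 + -1.70*i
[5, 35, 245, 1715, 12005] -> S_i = 5*7^i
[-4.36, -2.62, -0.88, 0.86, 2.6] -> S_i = -4.36 + 1.74*i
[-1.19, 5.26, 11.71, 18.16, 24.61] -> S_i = -1.19 + 6.45*i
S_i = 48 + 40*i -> [48, 88, 128, 168, 208]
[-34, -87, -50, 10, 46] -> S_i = Random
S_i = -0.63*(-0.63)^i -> [-0.63, 0.4, -0.25, 0.16, -0.1]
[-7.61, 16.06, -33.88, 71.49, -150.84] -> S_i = -7.61*(-2.11)^i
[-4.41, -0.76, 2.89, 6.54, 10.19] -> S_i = -4.41 + 3.65*i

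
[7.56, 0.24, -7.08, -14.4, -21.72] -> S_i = 7.56 + -7.32*i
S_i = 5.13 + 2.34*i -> [5.13, 7.47, 9.81, 12.15, 14.49]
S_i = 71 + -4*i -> [71, 67, 63, 59, 55]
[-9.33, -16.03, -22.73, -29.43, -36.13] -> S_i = -9.33 + -6.70*i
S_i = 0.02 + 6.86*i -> [0.02, 6.88, 13.74, 20.6, 27.46]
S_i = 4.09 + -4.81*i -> [4.09, -0.72, -5.53, -10.34, -15.15]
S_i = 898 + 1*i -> [898, 899, 900, 901, 902]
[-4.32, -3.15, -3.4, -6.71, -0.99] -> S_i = Random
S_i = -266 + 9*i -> [-266, -257, -248, -239, -230]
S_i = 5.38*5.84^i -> [5.38, 31.42, 183.49, 1071.57, 6257.97]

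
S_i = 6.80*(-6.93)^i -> [6.8, -47.12, 326.57, -2263.13, 15683.46]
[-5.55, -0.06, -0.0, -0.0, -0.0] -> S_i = -5.55*0.01^i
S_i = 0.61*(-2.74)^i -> [0.61, -1.67, 4.58, -12.55, 34.38]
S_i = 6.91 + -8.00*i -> [6.91, -1.09, -9.09, -17.09, -25.09]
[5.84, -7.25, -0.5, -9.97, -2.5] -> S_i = Random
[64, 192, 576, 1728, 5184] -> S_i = 64*3^i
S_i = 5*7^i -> [5, 35, 245, 1715, 12005]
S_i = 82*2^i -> [82, 164, 328, 656, 1312]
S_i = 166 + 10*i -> [166, 176, 186, 196, 206]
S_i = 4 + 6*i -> [4, 10, 16, 22, 28]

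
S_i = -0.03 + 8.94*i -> [-0.03, 8.91, 17.85, 26.79, 35.73]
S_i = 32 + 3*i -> [32, 35, 38, 41, 44]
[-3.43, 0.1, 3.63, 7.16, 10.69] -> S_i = -3.43 + 3.53*i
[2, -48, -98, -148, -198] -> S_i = 2 + -50*i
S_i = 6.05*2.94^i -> [6.05, 17.79, 52.29, 153.74, 452.01]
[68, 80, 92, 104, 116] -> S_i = 68 + 12*i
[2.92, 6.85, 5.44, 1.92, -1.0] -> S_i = Random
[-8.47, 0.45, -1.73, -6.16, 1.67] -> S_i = Random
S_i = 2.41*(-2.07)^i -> [2.41, -4.99, 10.33, -21.38, 44.25]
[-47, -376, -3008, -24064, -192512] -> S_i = -47*8^i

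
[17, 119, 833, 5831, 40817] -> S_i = 17*7^i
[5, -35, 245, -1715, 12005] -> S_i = 5*-7^i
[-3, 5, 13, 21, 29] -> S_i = -3 + 8*i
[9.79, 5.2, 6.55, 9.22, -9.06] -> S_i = Random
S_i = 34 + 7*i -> [34, 41, 48, 55, 62]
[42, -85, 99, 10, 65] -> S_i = Random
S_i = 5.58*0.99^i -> [5.58, 5.52, 5.47, 5.41, 5.36]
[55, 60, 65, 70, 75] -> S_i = 55 + 5*i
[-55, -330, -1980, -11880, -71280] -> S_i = -55*6^i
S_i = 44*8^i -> [44, 352, 2816, 22528, 180224]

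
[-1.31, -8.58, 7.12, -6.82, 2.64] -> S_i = Random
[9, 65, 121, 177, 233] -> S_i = 9 + 56*i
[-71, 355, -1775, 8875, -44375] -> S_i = -71*-5^i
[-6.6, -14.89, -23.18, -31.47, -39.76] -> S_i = -6.60 + -8.29*i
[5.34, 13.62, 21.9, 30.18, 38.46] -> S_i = 5.34 + 8.28*i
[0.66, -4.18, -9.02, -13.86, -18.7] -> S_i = 0.66 + -4.84*i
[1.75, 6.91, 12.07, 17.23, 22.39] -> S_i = 1.75 + 5.16*i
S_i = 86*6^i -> [86, 516, 3096, 18576, 111456]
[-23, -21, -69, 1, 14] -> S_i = Random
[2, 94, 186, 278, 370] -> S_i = 2 + 92*i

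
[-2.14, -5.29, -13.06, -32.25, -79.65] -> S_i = -2.14*2.47^i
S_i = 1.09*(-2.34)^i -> [1.09, -2.55, 5.97, -13.97, 32.68]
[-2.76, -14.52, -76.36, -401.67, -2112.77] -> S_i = -2.76*5.26^i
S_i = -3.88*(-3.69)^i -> [-3.88, 14.32, -52.83, 194.94, -719.34]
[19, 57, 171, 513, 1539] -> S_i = 19*3^i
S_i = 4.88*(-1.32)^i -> [4.88, -6.44, 8.5, -11.22, 14.82]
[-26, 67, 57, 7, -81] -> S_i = Random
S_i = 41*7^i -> [41, 287, 2009, 14063, 98441]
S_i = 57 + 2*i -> [57, 59, 61, 63, 65]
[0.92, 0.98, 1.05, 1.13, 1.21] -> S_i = 0.92*1.07^i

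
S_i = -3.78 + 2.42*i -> [-3.78, -1.36, 1.06, 3.48, 5.9]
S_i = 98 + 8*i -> [98, 106, 114, 122, 130]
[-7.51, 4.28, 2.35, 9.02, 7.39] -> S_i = Random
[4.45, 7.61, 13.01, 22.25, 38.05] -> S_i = 4.45*1.71^i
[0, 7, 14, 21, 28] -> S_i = 0 + 7*i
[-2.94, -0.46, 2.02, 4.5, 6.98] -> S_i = -2.94 + 2.48*i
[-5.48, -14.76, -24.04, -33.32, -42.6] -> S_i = -5.48 + -9.28*i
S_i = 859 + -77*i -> [859, 782, 705, 628, 551]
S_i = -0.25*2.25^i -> [-0.25, -0.56, -1.27, -2.85, -6.41]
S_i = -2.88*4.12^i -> [-2.88, -11.87, -48.89, -201.41, -829.82]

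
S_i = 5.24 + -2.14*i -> [5.24, 3.1, 0.96, -1.18, -3.32]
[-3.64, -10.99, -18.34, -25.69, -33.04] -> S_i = -3.64 + -7.35*i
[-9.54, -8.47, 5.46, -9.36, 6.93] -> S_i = Random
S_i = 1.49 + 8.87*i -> [1.49, 10.36, 19.23, 28.1, 36.97]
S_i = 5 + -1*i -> [5, 4, 3, 2, 1]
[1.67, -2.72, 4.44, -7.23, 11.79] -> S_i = 1.67*(-1.63)^i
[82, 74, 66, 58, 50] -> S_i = 82 + -8*i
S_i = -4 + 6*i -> [-4, 2, 8, 14, 20]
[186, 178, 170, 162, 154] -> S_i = 186 + -8*i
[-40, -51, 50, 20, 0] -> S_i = Random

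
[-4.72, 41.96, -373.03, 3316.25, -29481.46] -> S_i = -4.72*(-8.89)^i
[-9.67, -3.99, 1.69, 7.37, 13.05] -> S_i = -9.67 + 5.68*i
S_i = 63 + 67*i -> [63, 130, 197, 264, 331]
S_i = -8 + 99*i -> [-8, 91, 190, 289, 388]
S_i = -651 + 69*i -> [-651, -582, -513, -444, -375]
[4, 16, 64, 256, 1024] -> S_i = 4*4^i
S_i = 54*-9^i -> [54, -486, 4374, -39366, 354294]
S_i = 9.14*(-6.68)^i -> [9.14, -61.06, 407.85, -2724.43, 18199.19]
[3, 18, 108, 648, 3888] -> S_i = 3*6^i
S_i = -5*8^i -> [-5, -40, -320, -2560, -20480]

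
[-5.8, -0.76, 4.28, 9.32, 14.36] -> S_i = -5.80 + 5.04*i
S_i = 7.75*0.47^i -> [7.75, 3.64, 1.71, 0.8, 0.38]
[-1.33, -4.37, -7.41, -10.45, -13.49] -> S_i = -1.33 + -3.04*i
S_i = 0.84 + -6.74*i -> [0.84, -5.9, -12.64, -19.38, -26.12]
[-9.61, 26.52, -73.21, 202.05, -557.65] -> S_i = -9.61*(-2.76)^i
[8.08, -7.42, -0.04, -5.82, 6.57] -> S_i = Random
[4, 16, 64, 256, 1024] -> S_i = 4*4^i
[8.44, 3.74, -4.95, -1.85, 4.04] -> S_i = Random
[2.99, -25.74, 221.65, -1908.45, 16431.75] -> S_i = 2.99*(-8.61)^i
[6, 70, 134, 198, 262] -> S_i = 6 + 64*i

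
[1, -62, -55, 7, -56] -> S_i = Random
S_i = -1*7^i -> [-1, -7, -49, -343, -2401]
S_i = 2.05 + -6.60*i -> [2.05, -4.55, -11.15, -17.75, -24.35]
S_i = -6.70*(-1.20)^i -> [-6.7, 8.04, -9.65, 11.58, -13.89]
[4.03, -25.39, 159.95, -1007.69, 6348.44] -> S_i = 4.03*(-6.30)^i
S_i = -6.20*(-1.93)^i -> [-6.2, 11.97, -23.09, 44.57, -86.02]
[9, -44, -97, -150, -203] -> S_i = 9 + -53*i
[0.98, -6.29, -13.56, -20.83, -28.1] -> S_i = 0.98 + -7.27*i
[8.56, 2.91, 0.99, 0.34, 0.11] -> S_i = 8.56*0.34^i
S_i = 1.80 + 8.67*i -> [1.8, 10.47, 19.14, 27.81, 36.48]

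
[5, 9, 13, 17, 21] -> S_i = 5 + 4*i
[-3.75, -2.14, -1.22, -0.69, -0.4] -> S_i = -3.75*0.57^i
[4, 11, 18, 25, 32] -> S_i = 4 + 7*i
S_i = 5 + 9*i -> [5, 14, 23, 32, 41]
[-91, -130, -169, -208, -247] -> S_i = -91 + -39*i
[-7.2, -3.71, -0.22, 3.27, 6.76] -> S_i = -7.20 + 3.49*i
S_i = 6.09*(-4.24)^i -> [6.09, -25.82, 109.48, -464.21, 1968.25]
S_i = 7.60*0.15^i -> [7.6, 1.14, 0.17, 0.03, 0.0]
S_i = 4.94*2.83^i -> [4.94, 13.98, 39.56, 111.97, 316.86]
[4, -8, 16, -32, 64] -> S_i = 4*-2^i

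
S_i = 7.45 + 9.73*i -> [7.45, 17.18, 26.91, 36.64, 46.37]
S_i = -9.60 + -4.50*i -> [-9.6, -14.1, -18.6, -23.1, -27.6]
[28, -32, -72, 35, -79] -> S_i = Random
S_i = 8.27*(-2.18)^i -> [8.27, -18.03, 39.3, -85.68, 186.78]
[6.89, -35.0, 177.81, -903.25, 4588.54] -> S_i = 6.89*(-5.08)^i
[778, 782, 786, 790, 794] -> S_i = 778 + 4*i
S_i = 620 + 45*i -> [620, 665, 710, 755, 800]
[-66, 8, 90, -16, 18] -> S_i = Random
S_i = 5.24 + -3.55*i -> [5.24, 1.69, -1.86, -5.41, -8.96]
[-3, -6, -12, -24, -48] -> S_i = -3*2^i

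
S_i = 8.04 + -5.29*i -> [8.04, 2.75, -2.54, -7.83, -13.12]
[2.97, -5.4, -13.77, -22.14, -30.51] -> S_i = 2.97 + -8.37*i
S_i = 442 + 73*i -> [442, 515, 588, 661, 734]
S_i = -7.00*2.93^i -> [-7.0, -20.51, -60.09, -176.08, -515.9]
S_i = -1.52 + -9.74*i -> [-1.52, -11.26, -21.0, -30.74, -40.48]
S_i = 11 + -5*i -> [11, 6, 1, -4, -9]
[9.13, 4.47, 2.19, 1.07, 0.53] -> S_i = 9.13*0.49^i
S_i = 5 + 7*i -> [5, 12, 19, 26, 33]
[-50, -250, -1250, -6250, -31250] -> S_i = -50*5^i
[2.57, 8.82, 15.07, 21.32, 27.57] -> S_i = 2.57 + 6.25*i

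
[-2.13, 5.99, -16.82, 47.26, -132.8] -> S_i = -2.13*(-2.81)^i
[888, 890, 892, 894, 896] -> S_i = 888 + 2*i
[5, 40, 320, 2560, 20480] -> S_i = 5*8^i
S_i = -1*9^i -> [-1, -9, -81, -729, -6561]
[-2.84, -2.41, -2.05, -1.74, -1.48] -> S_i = -2.84*0.85^i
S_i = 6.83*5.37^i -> [6.83, 36.68, 196.96, 1057.65, 5679.6]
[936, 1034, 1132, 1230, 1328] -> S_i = 936 + 98*i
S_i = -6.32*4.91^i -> [-6.32, -31.03, -152.36, -748.1, -3673.19]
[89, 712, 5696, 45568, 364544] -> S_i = 89*8^i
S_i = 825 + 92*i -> [825, 917, 1009, 1101, 1193]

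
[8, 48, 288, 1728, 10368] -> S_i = 8*6^i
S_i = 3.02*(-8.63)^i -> [3.02, -26.06, 224.92, -1941.06, 16751.36]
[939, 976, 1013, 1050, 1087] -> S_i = 939 + 37*i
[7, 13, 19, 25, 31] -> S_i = 7 + 6*i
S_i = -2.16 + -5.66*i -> [-2.16, -7.82, -13.48, -19.14, -24.8]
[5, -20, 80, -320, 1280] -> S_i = 5*-4^i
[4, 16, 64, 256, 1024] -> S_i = 4*4^i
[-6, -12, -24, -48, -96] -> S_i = -6*2^i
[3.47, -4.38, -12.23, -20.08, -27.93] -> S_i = 3.47 + -7.85*i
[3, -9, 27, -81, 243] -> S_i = 3*-3^i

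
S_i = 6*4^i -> [6, 24, 96, 384, 1536]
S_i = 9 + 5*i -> [9, 14, 19, 24, 29]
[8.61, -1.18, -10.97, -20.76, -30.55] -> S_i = 8.61 + -9.79*i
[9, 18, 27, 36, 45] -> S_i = 9 + 9*i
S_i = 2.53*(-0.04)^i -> [2.53, -0.1, 0.0, -0.0, 0.0]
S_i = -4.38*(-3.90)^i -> [-4.38, 17.08, -66.62, 259.82, -1013.29]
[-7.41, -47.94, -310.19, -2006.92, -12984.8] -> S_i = -7.41*6.47^i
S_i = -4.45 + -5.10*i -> [-4.45, -9.55, -14.65, -19.75, -24.85]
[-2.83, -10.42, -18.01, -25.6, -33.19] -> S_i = -2.83 + -7.59*i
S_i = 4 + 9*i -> [4, 13, 22, 31, 40]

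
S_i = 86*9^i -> [86, 774, 6966, 62694, 564246]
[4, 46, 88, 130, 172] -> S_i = 4 + 42*i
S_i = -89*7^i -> [-89, -623, -4361, -30527, -213689]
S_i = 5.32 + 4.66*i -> [5.32, 9.98, 14.64, 19.3, 23.96]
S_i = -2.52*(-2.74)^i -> [-2.52, 6.9, -18.92, 51.84, -142.04]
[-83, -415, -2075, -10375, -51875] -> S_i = -83*5^i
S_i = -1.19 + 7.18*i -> [-1.19, 5.99, 13.17, 20.35, 27.53]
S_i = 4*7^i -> [4, 28, 196, 1372, 9604]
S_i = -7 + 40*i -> [-7, 33, 73, 113, 153]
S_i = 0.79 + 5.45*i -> [0.79, 6.24, 11.69, 17.14, 22.59]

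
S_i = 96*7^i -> [96, 672, 4704, 32928, 230496]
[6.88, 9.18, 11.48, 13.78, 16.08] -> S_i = 6.88 + 2.30*i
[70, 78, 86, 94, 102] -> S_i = 70 + 8*i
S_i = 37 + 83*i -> [37, 120, 203, 286, 369]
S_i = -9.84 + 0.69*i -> [-9.84, -9.15, -8.46, -7.77, -7.08]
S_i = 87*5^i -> [87, 435, 2175, 10875, 54375]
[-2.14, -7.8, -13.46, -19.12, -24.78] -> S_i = -2.14 + -5.66*i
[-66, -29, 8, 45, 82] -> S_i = -66 + 37*i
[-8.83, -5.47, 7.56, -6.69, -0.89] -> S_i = Random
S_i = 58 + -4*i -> [58, 54, 50, 46, 42]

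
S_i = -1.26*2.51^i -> [-1.26, -3.16, -7.94, -19.92, -50.01]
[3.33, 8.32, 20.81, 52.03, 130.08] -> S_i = 3.33*2.50^i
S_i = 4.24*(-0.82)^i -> [4.24, -3.48, 2.85, -2.34, 1.92]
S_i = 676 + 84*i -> [676, 760, 844, 928, 1012]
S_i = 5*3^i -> [5, 15, 45, 135, 405]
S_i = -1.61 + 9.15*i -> [-1.61, 7.54, 16.69, 25.84, 34.99]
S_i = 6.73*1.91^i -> [6.73, 12.85, 24.55, 46.89, 89.57]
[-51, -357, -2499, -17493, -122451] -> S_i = -51*7^i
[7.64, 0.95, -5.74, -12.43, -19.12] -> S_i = 7.64 + -6.69*i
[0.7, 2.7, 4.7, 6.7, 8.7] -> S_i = 0.70 + 2.00*i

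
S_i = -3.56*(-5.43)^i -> [-3.56, 19.33, -104.97, 569.97, -3094.92]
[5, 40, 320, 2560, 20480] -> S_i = 5*8^i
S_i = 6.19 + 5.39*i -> [6.19, 11.58, 16.97, 22.36, 27.75]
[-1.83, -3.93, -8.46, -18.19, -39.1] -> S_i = -1.83*2.15^i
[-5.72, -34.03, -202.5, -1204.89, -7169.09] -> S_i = -5.72*5.95^i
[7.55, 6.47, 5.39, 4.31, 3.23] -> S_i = 7.55 + -1.08*i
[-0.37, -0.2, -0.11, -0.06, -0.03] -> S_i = -0.37*0.55^i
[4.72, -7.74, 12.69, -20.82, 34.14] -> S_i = 4.72*(-1.64)^i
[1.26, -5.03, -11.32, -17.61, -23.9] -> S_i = 1.26 + -6.29*i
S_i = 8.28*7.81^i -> [8.28, 64.67, 505.05, 3944.42, 30805.94]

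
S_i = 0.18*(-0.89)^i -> [0.18, -0.16, 0.14, -0.13, 0.11]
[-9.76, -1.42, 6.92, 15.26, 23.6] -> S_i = -9.76 + 8.34*i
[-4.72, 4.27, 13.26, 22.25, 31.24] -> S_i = -4.72 + 8.99*i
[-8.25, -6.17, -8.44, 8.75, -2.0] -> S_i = Random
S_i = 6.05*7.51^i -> [6.05, 45.44, 341.22, 2562.57, 19244.88]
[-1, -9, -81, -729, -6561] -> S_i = -1*9^i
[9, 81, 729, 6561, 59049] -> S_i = 9*9^i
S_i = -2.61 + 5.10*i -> [-2.61, 2.49, 7.59, 12.69, 17.79]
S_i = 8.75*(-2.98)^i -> [8.75, -26.08, 77.7, -231.56, 690.04]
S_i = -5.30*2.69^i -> [-5.3, -14.26, -38.35, -103.17, -277.51]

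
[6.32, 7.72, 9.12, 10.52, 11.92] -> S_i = 6.32 + 1.40*i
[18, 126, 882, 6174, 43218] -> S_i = 18*7^i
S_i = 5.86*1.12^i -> [5.86, 6.56, 7.35, 8.23, 9.22]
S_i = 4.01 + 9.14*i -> [4.01, 13.15, 22.29, 31.43, 40.57]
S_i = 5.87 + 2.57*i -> [5.87, 8.44, 11.01, 13.58, 16.15]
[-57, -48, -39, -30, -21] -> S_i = -57 + 9*i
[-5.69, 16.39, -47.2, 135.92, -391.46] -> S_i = -5.69*(-2.88)^i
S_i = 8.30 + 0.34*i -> [8.3, 8.64, 8.98, 9.32, 9.66]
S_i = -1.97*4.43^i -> [-1.97, -8.73, -38.66, -171.27, -758.72]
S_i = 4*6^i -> [4, 24, 144, 864, 5184]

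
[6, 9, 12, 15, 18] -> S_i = 6 + 3*i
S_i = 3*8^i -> [3, 24, 192, 1536, 12288]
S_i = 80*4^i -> [80, 320, 1280, 5120, 20480]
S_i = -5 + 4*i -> [-5, -1, 3, 7, 11]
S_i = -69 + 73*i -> [-69, 4, 77, 150, 223]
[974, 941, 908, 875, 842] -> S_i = 974 + -33*i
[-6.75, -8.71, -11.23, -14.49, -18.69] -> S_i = -6.75*1.29^i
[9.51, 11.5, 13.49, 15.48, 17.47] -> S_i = 9.51 + 1.99*i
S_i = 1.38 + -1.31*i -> [1.38, 0.07, -1.24, -2.55, -3.86]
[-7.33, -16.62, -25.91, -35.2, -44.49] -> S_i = -7.33 + -9.29*i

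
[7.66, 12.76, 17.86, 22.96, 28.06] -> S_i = 7.66 + 5.10*i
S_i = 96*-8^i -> [96, -768, 6144, -49152, 393216]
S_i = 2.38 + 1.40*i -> [2.38, 3.78, 5.18, 6.58, 7.98]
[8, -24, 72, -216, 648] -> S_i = 8*-3^i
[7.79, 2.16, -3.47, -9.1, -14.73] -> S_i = 7.79 + -5.63*i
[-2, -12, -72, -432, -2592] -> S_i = -2*6^i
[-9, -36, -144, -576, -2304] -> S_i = -9*4^i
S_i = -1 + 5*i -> [-1, 4, 9, 14, 19]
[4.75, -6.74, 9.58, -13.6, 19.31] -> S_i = 4.75*(-1.42)^i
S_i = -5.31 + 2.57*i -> [-5.31, -2.74, -0.17, 2.4, 4.97]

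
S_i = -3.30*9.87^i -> [-3.3, -32.57, -321.48, -3172.97, -31317.17]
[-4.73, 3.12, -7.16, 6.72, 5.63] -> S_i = Random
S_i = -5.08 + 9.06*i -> [-5.08, 3.98, 13.04, 22.1, 31.16]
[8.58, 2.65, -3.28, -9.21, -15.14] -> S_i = 8.58 + -5.93*i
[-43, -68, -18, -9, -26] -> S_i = Random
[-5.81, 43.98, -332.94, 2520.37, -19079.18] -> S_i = -5.81*(-7.57)^i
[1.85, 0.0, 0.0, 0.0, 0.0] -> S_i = 1.85*0.00^i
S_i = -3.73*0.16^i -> [-3.73, -0.6, -0.1, -0.02, -0.0]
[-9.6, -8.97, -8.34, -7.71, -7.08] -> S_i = -9.60 + 0.63*i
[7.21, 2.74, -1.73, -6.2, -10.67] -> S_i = 7.21 + -4.47*i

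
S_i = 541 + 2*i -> [541, 543, 545, 547, 549]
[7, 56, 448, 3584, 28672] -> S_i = 7*8^i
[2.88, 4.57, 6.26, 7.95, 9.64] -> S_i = 2.88 + 1.69*i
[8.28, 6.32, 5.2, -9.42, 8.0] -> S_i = Random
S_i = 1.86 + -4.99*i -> [1.86, -3.13, -8.12, -13.11, -18.1]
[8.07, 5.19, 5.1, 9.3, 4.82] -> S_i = Random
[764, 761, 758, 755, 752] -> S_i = 764 + -3*i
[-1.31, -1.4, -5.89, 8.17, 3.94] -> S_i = Random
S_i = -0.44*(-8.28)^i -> [-0.44, 3.64, -30.17, 249.77, -2068.11]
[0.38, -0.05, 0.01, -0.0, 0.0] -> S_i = 0.38*(-0.12)^i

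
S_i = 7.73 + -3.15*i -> [7.73, 4.58, 1.43, -1.72, -4.87]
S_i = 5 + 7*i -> [5, 12, 19, 26, 33]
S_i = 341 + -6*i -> [341, 335, 329, 323, 317]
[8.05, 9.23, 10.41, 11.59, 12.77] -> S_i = 8.05 + 1.18*i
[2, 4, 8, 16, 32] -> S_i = 2*2^i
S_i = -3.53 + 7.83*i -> [-3.53, 4.3, 12.13, 19.96, 27.79]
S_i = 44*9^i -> [44, 396, 3564, 32076, 288684]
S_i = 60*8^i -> [60, 480, 3840, 30720, 245760]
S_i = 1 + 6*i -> [1, 7, 13, 19, 25]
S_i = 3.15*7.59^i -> [3.15, 23.91, 181.47, 1377.32, 10453.88]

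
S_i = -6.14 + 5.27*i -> [-6.14, -0.87, 4.4, 9.67, 14.94]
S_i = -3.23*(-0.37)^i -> [-3.23, 1.2, -0.44, 0.16, -0.06]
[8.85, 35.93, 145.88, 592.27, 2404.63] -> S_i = 8.85*4.06^i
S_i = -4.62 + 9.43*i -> [-4.62, 4.81, 14.24, 23.67, 33.1]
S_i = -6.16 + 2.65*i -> [-6.16, -3.51, -0.86, 1.79, 4.44]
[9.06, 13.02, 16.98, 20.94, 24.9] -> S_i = 9.06 + 3.96*i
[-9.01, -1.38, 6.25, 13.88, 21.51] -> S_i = -9.01 + 7.63*i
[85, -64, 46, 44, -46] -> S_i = Random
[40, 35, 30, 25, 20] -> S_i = 40 + -5*i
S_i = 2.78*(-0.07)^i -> [2.78, -0.19, 0.01, -0.0, 0.0]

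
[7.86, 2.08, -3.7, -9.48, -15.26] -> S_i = 7.86 + -5.78*i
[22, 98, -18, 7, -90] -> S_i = Random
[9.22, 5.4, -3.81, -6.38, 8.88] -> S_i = Random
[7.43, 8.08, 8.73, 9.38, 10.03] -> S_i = 7.43 + 0.65*i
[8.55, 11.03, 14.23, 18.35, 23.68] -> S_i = 8.55*1.29^i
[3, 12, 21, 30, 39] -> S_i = 3 + 9*i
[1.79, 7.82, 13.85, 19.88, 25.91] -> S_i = 1.79 + 6.03*i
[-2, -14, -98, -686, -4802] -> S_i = -2*7^i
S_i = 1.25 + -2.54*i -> [1.25, -1.29, -3.83, -6.37, -8.91]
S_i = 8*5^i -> [8, 40, 200, 1000, 5000]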